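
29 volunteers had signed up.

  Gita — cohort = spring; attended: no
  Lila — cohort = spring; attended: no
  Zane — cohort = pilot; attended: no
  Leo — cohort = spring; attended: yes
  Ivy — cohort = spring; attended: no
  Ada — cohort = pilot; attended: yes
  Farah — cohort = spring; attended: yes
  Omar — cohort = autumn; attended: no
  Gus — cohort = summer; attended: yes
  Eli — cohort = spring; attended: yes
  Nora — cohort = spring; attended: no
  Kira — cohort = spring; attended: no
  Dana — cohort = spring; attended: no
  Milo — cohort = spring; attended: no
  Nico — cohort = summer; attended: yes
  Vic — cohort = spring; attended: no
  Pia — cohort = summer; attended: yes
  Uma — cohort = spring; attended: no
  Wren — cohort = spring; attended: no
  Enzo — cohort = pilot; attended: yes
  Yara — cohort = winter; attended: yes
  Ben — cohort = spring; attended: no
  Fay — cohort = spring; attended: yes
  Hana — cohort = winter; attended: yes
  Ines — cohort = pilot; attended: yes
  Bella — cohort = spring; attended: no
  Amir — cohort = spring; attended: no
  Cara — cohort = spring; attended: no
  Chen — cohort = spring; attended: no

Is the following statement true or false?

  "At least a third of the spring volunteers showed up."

The determiner here denotes the relation: |A ∩ B| / |A| ≥ 1/3.
|A| = 19, |A ∩ B| = 4, |A ∖ B| = 15.
|A ∩ B|/|A| = 4/19, so the statement is false.

False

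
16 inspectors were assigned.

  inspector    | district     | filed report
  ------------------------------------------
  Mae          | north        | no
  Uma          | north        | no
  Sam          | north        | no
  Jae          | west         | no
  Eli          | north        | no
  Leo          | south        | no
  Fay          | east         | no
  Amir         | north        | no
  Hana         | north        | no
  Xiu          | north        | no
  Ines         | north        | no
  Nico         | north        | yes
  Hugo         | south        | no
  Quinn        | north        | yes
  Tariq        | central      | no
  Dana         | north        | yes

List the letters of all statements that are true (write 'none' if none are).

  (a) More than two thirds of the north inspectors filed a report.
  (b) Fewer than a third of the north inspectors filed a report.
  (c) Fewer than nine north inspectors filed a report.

|A| = 11, |A ∩ B| = 3, |A ∖ B| = 8.
(a) |A ∩ B| / |A| > 2/3: fails.
(b) |A ∩ B| / |A| < 1/3: holds.
(c) |A ∩ B| < 9: holds.

(b), (c)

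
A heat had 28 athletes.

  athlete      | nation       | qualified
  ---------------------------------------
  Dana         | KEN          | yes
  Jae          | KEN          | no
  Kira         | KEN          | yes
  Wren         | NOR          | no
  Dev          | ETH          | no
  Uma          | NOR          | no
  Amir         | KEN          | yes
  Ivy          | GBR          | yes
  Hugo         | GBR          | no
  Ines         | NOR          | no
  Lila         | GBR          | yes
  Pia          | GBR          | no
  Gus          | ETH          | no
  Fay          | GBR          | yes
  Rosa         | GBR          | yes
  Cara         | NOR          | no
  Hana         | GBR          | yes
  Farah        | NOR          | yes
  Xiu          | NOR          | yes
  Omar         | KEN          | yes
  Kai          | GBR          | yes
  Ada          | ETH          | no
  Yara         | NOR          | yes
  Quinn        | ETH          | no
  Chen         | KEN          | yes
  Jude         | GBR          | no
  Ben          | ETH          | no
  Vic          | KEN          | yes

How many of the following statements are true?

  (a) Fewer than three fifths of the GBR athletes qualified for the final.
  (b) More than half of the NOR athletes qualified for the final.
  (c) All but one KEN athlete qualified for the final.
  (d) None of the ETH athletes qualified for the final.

2

(a) GBR: |A| = 9, |A ∩ B| = 6; needs |A ∩ B| / |A| < 3/5 — false.
(b) NOR: |A| = 7, |A ∩ B| = 3; needs |A ∩ B| > |A ∖ B| — false.
(c) KEN: |A| = 7, |A ∩ B| = 6; needs |A ∖ B| = 1 — true.
(d) ETH: |A| = 5, |A ∩ B| = 0; needs A ∩ B = ∅ (|A ∩ B| = 0) — true.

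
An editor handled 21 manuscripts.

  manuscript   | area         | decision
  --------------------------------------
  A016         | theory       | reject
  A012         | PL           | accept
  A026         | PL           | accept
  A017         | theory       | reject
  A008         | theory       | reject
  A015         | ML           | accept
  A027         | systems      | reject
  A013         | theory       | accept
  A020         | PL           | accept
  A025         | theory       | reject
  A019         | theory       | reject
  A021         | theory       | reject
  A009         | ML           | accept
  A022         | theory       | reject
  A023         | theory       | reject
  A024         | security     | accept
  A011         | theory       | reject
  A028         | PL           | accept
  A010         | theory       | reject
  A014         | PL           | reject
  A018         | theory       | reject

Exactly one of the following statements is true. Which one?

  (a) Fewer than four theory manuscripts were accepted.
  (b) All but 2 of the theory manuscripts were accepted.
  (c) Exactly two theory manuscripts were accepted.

|A| = 12, |A ∩ B| = 1, |A ∖ B| = 11.
(a) requires |A ∩ B| < 4: true.
(b) requires |A ∖ B| = 2: false.
(c) requires |A ∩ B| = 2: false.

(a)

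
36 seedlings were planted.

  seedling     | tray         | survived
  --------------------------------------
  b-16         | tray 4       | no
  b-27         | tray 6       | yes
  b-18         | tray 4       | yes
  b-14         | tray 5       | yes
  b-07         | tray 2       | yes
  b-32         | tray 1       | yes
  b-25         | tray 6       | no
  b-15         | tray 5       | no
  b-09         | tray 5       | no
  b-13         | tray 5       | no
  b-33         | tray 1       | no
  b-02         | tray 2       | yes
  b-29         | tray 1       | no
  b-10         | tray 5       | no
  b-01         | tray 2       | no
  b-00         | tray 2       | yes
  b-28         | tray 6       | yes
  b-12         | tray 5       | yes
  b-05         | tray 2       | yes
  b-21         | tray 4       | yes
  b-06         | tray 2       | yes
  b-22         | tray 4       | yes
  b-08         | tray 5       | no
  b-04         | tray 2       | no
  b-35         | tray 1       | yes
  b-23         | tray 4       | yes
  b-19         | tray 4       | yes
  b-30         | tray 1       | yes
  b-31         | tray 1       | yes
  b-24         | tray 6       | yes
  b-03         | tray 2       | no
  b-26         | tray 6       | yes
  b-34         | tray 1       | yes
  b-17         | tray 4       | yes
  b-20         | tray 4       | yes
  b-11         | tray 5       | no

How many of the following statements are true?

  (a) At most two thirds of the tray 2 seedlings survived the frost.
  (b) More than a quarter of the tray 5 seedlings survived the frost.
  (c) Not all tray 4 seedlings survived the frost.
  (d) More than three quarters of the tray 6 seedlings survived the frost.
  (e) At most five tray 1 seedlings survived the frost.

4

(a) tray 2: |A| = 8, |A ∩ B| = 5; needs |A ∩ B| / |A| ≤ 2/3 — true.
(b) tray 5: |A| = 8, |A ∩ B| = 2; needs |A ∩ B| / |A| > 1/4 — false.
(c) tray 4: |A| = 8, |A ∩ B| = 7; needs A ⊄ B (|A ∖ B| ≥ 1) — true.
(d) tray 6: |A| = 5, |A ∩ B| = 4; needs |A ∩ B| / |A| > 3/4 — true.
(e) tray 1: |A| = 7, |A ∩ B| = 5; needs |A ∩ B| ≤ 5 — true.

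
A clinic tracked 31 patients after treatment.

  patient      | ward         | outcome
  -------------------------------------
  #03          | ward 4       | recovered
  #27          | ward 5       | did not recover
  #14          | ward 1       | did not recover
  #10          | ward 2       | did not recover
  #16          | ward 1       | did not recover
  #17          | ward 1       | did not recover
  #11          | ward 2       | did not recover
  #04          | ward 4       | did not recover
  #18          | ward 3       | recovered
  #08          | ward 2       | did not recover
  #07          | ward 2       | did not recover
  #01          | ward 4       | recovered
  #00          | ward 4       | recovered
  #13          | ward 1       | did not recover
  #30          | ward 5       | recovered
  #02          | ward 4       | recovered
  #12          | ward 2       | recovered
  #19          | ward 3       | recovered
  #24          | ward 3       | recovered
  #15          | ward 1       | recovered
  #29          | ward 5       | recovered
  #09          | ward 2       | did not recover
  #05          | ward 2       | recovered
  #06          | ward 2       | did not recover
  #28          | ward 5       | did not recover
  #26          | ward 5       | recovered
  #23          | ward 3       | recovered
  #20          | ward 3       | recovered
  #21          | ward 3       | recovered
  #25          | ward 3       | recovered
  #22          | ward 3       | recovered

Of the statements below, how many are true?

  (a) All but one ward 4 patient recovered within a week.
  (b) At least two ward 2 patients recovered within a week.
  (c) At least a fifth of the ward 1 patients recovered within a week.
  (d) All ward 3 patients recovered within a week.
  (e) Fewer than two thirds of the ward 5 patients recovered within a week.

(a) ward 4: |A| = 5, |A ∩ B| = 4; needs |A ∖ B| = 1 — true.
(b) ward 2: |A| = 8, |A ∩ B| = 2; needs |A ∩ B| ≥ 2 — true.
(c) ward 1: |A| = 5, |A ∩ B| = 1; needs |A ∩ B| / |A| ≥ 1/5 — true.
(d) ward 3: |A| = 8, |A ∩ B| = 8; needs A ⊆ B, i.e. every element of A is in B (|A ∖ B| = 0) — true.
(e) ward 5: |A| = 5, |A ∩ B| = 3; needs |A ∩ B| / |A| < 2/3 — true.

5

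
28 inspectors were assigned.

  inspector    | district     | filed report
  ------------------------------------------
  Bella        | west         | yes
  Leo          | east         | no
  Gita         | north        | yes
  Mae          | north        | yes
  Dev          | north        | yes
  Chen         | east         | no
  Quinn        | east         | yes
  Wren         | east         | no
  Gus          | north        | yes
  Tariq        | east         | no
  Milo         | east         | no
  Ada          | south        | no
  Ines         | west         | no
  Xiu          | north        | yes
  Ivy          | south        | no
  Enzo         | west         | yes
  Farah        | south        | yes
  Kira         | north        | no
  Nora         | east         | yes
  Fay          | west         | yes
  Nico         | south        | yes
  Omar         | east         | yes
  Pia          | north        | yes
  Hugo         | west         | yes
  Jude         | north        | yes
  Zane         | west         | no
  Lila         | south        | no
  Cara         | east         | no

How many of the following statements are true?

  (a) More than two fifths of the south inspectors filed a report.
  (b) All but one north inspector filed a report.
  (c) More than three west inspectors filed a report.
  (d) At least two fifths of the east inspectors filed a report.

2

(a) south: |A| = 5, |A ∩ B| = 2; needs |A ∩ B| / |A| > 2/5 — false.
(b) north: |A| = 8, |A ∩ B| = 7; needs |A ∖ B| = 1 — true.
(c) west: |A| = 6, |A ∩ B| = 4; needs |A ∩ B| > 3 — true.
(d) east: |A| = 9, |A ∩ B| = 3; needs |A ∩ B| / |A| ≥ 2/5 — false.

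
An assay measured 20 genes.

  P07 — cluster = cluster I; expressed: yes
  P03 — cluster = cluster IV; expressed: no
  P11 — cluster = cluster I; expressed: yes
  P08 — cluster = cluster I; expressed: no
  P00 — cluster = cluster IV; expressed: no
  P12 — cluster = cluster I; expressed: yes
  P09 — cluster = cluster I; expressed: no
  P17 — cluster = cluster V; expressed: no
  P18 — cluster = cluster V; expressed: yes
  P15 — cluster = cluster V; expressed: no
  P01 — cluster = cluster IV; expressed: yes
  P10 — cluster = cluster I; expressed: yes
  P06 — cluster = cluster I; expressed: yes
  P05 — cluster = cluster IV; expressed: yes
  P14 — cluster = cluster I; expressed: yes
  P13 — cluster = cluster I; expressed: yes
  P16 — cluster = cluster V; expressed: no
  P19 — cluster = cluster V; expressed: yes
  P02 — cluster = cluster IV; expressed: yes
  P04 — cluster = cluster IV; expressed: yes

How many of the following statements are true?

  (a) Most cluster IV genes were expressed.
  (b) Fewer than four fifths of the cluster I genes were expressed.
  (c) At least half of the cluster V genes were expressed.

(a) cluster IV: |A| = 6, |A ∩ B| = 4; needs |A ∩ B| > |A ∖ B| — true.
(b) cluster I: |A| = 9, |A ∩ B| = 7; needs |A ∩ B| / |A| < 4/5 — true.
(c) cluster V: |A| = 5, |A ∩ B| = 2; needs |A ∩ B| ≥ |A ∖ B| — false.

2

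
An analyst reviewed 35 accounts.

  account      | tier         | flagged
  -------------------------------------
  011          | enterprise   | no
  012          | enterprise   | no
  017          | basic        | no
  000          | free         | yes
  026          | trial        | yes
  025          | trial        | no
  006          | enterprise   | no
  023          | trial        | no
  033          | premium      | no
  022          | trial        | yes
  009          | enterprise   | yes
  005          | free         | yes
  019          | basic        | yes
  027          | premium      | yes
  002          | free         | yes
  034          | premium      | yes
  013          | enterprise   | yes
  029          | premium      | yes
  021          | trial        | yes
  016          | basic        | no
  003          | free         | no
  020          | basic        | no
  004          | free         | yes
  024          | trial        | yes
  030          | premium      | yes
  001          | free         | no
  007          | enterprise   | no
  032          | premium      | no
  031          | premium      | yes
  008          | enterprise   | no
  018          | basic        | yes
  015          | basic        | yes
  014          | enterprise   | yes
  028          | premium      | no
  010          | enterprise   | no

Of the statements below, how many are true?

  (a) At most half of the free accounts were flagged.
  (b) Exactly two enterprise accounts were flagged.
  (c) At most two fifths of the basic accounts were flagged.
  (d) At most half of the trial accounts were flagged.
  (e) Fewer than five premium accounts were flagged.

0

(a) free: |A| = 6, |A ∩ B| = 4; needs |A ∩ B| ≤ |A ∖ B| — false.
(b) enterprise: |A| = 9, |A ∩ B| = 3; needs |A ∩ B| = 2 — false.
(c) basic: |A| = 6, |A ∩ B| = 3; needs |A ∩ B| / |A| ≤ 2/5 — false.
(d) trial: |A| = 6, |A ∩ B| = 4; needs |A ∩ B| ≤ |A ∖ B| — false.
(e) premium: |A| = 8, |A ∩ B| = 5; needs |A ∩ B| < 5 — false.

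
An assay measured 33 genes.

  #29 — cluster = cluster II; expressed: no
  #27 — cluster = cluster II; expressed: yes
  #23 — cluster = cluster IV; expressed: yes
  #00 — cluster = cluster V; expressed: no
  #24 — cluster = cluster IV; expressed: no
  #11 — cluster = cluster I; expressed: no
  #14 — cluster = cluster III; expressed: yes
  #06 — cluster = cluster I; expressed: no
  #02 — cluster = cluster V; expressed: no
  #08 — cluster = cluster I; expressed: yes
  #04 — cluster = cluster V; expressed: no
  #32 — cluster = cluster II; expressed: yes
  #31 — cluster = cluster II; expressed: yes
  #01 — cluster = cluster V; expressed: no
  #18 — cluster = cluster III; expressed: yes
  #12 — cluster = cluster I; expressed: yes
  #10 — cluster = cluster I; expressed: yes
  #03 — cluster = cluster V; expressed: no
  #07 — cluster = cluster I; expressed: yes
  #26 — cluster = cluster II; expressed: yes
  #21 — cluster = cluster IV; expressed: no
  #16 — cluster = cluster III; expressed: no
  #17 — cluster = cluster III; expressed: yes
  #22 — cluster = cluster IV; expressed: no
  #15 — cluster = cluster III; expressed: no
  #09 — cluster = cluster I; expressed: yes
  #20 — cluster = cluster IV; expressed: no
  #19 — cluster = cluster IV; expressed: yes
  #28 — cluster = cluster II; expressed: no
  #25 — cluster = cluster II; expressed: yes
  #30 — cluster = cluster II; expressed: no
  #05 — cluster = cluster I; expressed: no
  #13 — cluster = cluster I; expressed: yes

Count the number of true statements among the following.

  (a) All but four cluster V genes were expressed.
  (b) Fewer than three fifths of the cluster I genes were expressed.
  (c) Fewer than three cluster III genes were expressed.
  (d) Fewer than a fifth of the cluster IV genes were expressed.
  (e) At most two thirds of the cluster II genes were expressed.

(a) cluster V: |A| = 5, |A ∩ B| = 0; needs |A ∖ B| = 4 — false.
(b) cluster I: |A| = 9, |A ∩ B| = 6; needs |A ∩ B| / |A| < 3/5 — false.
(c) cluster III: |A| = 5, |A ∩ B| = 3; needs |A ∩ B| < 3 — false.
(d) cluster IV: |A| = 6, |A ∩ B| = 2; needs |A ∩ B| / |A| < 1/5 — false.
(e) cluster II: |A| = 8, |A ∩ B| = 5; needs |A ∩ B| / |A| ≤ 2/3 — true.

1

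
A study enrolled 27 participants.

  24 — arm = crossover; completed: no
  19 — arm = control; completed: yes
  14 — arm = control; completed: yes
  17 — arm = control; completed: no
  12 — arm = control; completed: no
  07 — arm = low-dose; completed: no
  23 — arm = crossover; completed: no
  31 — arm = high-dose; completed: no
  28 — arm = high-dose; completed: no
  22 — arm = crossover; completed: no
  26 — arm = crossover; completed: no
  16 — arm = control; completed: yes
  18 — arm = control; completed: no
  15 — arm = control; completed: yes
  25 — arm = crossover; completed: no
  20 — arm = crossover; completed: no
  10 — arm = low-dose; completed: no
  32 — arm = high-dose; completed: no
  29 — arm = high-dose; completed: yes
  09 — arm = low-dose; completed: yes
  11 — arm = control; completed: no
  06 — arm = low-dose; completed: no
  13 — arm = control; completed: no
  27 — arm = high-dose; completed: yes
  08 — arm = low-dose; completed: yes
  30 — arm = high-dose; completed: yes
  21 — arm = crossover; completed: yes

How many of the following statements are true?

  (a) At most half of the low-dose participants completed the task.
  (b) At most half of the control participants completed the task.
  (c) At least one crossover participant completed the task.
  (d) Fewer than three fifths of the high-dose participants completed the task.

4

(a) low-dose: |A| = 5, |A ∩ B| = 2; needs |A ∩ B| ≤ |A ∖ B| — true.
(b) control: |A| = 9, |A ∩ B| = 4; needs |A ∩ B| ≤ |A ∖ B| — true.
(c) crossover: |A| = 7, |A ∩ B| = 1; needs A ∩ B ≠ ∅ (|A ∩ B| ≥ 1) — true.
(d) high-dose: |A| = 6, |A ∩ B| = 3; needs |A ∩ B| / |A| < 3/5 — true.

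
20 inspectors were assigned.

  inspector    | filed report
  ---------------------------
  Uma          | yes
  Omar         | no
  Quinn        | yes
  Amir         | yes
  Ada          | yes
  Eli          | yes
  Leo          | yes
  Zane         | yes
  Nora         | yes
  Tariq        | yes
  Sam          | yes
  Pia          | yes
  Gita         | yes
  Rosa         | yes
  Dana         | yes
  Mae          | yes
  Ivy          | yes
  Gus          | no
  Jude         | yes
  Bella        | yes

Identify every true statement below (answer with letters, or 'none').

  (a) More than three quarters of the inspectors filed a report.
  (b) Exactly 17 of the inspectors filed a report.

|A| = 20, |A ∩ B| = 18, |A ∖ B| = 2.
(a) |A ∩ B| / |A| > 3/4: holds.
(b) |A ∩ B| = 17: fails.

(a)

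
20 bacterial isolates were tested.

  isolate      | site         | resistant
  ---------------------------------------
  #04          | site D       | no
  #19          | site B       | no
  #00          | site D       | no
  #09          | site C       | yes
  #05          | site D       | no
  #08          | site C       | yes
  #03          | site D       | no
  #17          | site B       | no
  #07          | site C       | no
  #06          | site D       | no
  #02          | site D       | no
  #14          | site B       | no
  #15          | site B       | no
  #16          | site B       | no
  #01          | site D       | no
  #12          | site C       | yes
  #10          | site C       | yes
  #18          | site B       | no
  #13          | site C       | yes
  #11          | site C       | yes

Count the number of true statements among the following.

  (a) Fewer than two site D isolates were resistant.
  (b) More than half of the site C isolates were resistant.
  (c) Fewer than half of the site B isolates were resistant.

3

(a) site D: |A| = 7, |A ∩ B| = 0; needs |A ∩ B| < 2 — true.
(b) site C: |A| = 7, |A ∩ B| = 6; needs |A ∩ B| > |A ∖ B| — true.
(c) site B: |A| = 6, |A ∩ B| = 0; needs |A ∩ B| < |A ∖ B| — true.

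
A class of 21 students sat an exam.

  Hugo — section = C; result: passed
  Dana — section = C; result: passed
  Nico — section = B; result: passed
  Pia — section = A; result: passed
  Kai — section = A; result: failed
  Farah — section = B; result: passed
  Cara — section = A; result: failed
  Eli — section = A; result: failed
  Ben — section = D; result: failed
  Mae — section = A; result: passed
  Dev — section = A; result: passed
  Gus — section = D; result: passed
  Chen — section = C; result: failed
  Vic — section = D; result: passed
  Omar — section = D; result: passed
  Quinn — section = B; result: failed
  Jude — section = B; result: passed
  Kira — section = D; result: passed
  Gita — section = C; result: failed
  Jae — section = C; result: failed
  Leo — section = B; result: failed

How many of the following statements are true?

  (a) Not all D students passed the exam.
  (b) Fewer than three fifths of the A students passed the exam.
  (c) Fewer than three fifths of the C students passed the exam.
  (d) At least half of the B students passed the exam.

(a) D: |A| = 5, |A ∩ B| = 4; needs A ⊄ B (|A ∖ B| ≥ 1) — true.
(b) A: |A| = 6, |A ∩ B| = 3; needs |A ∩ B| / |A| < 3/5 — true.
(c) C: |A| = 5, |A ∩ B| = 2; needs |A ∩ B| / |A| < 3/5 — true.
(d) B: |A| = 5, |A ∩ B| = 3; needs |A ∩ B| ≥ |A ∖ B| — true.

4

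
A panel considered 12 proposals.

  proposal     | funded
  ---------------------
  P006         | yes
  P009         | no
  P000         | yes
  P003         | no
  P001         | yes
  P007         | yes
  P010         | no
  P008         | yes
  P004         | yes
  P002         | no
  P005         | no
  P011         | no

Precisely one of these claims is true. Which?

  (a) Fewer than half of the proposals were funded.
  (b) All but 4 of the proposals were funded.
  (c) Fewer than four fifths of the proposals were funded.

|A| = 12, |A ∩ B| = 6, |A ∖ B| = 6.
(a) requires |A ∩ B| < |A ∖ B|: false.
(b) requires |A ∖ B| = 4: false.
(c) requires |A ∩ B| / |A| < 4/5: true.

(c)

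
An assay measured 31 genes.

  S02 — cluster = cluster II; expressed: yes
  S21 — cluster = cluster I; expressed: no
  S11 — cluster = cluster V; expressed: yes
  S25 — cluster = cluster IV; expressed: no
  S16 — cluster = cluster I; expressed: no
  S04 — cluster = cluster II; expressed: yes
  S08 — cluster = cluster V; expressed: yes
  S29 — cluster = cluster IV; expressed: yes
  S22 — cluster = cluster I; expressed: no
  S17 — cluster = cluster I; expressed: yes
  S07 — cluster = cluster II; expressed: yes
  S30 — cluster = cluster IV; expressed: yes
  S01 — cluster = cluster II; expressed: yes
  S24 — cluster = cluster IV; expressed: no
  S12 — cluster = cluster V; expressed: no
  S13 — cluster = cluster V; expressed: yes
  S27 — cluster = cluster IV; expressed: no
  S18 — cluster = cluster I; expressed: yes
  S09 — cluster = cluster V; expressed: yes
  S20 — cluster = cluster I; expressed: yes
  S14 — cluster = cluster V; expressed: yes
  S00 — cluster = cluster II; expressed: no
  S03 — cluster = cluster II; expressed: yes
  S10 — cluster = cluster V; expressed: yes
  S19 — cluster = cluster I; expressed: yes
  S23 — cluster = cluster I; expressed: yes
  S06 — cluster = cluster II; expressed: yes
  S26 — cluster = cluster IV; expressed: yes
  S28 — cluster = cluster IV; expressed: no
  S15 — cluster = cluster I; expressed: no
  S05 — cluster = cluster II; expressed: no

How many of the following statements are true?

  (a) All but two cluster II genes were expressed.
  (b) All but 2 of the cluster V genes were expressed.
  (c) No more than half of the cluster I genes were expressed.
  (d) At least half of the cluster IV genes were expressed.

(a) cluster II: |A| = 8, |A ∩ B| = 6; needs |A ∖ B| = 2 — true.
(b) cluster V: |A| = 7, |A ∩ B| = 6; needs |A ∖ B| = 2 — false.
(c) cluster I: |A| = 9, |A ∩ B| = 5; needs |A ∩ B| ≤ |A ∖ B| — false.
(d) cluster IV: |A| = 7, |A ∩ B| = 3; needs |A ∩ B| ≥ |A ∖ B| — false.

1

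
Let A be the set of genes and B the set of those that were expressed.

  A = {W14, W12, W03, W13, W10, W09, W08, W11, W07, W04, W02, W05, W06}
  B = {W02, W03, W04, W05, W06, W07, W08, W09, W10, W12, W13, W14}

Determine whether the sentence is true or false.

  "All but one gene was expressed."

Truth condition: |A ∖ B| = 1.
A (the restrictor) = {W14, W12, W03, W13, W10, W09, W08, W11, W07, W04, W02, W05, W06}, |A| = 13.
A ∖ B = {W11}, so |A ∖ B| = 1.
|A ∖ B| = 1, so the statement is true.

True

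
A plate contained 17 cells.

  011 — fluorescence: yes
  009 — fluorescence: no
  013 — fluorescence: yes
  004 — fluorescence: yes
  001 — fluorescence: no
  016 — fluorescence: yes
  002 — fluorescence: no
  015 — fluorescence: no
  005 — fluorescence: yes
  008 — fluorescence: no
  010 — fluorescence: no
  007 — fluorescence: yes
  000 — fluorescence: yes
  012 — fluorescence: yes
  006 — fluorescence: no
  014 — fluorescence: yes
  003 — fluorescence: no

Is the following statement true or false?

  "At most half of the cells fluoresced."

False

Truth condition: |A ∩ B| ≤ |A ∖ B|.
|A| = 17, |A ∩ B| = 9, |A ∖ B| = 8.
9 > 8, so the statement is false.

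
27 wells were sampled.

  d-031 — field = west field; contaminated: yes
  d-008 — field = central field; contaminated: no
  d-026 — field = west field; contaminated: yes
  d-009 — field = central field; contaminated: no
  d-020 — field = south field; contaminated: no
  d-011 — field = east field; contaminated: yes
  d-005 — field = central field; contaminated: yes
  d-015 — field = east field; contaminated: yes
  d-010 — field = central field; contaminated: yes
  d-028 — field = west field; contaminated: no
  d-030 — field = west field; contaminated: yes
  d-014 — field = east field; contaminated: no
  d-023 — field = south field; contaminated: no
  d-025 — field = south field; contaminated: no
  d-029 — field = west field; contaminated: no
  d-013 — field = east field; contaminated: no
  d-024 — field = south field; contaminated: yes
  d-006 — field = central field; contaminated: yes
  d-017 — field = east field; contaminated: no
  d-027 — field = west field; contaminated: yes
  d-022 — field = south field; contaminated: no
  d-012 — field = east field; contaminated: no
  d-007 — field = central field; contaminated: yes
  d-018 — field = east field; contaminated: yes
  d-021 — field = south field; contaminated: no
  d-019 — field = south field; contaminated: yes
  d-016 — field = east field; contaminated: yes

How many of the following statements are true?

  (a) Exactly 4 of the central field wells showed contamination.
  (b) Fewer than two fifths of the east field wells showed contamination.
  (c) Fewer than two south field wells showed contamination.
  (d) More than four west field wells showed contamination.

(a) central field: |A| = 6, |A ∩ B| = 4; needs |A ∩ B| = 4 — true.
(b) east field: |A| = 8, |A ∩ B| = 4; needs |A ∩ B| / |A| < 2/5 — false.
(c) south field: |A| = 7, |A ∩ B| = 2; needs |A ∩ B| < 2 — false.
(d) west field: |A| = 6, |A ∩ B| = 4; needs |A ∩ B| > 4 — false.

1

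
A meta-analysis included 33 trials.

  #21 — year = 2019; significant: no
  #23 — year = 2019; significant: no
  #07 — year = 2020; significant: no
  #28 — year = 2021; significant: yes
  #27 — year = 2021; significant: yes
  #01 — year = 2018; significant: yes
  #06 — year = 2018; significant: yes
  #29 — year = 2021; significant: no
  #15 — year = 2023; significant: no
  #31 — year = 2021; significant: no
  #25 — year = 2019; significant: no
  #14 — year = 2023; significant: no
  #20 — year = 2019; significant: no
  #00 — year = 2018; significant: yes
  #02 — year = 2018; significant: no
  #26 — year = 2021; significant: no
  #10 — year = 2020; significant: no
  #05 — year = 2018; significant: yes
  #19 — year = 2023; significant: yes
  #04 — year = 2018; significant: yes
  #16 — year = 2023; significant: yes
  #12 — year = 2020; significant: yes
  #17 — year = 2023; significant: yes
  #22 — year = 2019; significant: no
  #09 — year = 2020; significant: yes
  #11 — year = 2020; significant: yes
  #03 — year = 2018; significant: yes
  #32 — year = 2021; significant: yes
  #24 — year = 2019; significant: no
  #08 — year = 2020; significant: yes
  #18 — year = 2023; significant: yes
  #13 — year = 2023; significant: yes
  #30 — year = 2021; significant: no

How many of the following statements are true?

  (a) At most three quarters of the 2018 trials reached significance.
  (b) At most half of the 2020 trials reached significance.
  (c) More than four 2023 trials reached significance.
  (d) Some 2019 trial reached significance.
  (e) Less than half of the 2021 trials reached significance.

2

(a) 2018: |A| = 7, |A ∩ B| = 6; needs |A ∩ B| / |A| ≤ 3/4 — false.
(b) 2020: |A| = 6, |A ∩ B| = 4; needs |A ∩ B| ≤ |A ∖ B| — false.
(c) 2023: |A| = 7, |A ∩ B| = 5; needs |A ∩ B| > 4 — true.
(d) 2019: |A| = 6, |A ∩ B| = 0; needs A ∩ B ≠ ∅ (|A ∩ B| ≥ 1) — false.
(e) 2021: |A| = 7, |A ∩ B| = 3; needs |A ∩ B| < |A ∖ B| — true.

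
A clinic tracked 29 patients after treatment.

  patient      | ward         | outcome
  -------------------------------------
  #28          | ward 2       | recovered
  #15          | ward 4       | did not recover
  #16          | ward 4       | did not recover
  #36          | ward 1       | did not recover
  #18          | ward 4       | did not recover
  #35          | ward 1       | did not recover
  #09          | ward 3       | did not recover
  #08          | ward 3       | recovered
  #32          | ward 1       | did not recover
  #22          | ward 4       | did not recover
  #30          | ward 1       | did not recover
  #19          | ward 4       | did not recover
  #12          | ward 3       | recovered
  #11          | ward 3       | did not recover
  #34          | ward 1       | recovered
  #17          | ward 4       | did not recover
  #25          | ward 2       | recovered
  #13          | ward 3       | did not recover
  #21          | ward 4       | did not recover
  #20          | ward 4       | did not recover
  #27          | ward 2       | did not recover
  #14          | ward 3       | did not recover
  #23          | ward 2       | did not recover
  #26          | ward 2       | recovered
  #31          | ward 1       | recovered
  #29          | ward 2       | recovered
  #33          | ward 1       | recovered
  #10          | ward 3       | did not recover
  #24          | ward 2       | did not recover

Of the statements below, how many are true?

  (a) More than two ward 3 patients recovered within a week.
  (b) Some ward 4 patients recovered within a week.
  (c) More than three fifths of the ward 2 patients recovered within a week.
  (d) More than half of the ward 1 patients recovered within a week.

0

(a) ward 3: |A| = 7, |A ∩ B| = 2; needs |A ∩ B| > 2 — false.
(b) ward 4: |A| = 8, |A ∩ B| = 0; needs A ∩ B ≠ ∅ (|A ∩ B| ≥ 1) — false.
(c) ward 2: |A| = 7, |A ∩ B| = 4; needs |A ∩ B| / |A| > 3/5 — false.
(d) ward 1: |A| = 7, |A ∩ B| = 3; needs |A ∩ B| > |A ∖ B| — false.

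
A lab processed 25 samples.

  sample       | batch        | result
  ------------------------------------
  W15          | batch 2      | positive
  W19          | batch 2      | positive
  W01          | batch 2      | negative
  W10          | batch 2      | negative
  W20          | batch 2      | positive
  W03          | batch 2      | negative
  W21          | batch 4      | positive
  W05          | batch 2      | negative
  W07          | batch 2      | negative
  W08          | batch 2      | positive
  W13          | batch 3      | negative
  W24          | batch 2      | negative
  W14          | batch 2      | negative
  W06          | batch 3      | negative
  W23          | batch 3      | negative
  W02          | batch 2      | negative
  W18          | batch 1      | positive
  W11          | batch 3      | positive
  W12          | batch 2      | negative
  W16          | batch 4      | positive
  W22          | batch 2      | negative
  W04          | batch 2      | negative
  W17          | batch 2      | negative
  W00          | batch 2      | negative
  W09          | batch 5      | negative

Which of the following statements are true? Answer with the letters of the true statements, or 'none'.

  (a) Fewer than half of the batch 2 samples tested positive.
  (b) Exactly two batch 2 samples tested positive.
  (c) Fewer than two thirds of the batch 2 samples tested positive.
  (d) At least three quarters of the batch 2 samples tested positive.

(a), (c)

|A| = 17, |A ∩ B| = 4, |A ∖ B| = 13.
(a) |A ∩ B| < |A ∖ B|: holds.
(b) |A ∩ B| = 2: fails.
(c) |A ∩ B| / |A| < 2/3: holds.
(d) |A ∩ B| / |A| ≥ 3/4: fails.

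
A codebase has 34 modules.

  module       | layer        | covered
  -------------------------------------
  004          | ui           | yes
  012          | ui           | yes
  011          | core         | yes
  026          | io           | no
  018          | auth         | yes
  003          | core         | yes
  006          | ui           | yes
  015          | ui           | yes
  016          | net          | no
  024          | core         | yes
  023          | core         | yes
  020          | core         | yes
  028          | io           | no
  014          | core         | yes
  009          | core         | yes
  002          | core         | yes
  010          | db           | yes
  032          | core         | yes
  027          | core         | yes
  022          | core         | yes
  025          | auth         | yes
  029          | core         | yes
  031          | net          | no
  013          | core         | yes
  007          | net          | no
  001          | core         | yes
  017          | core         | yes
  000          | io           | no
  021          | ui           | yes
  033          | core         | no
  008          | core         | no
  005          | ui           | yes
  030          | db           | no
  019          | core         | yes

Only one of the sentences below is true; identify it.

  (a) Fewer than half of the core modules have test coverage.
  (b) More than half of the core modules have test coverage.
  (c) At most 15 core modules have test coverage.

|A| = 18, |A ∩ B| = 16, |A ∖ B| = 2.
(a) requires |A ∩ B| < |A ∖ B|: false.
(b) requires |A ∩ B| > |A ∖ B|: true.
(c) requires |A ∩ B| ≤ 15: false.

(b)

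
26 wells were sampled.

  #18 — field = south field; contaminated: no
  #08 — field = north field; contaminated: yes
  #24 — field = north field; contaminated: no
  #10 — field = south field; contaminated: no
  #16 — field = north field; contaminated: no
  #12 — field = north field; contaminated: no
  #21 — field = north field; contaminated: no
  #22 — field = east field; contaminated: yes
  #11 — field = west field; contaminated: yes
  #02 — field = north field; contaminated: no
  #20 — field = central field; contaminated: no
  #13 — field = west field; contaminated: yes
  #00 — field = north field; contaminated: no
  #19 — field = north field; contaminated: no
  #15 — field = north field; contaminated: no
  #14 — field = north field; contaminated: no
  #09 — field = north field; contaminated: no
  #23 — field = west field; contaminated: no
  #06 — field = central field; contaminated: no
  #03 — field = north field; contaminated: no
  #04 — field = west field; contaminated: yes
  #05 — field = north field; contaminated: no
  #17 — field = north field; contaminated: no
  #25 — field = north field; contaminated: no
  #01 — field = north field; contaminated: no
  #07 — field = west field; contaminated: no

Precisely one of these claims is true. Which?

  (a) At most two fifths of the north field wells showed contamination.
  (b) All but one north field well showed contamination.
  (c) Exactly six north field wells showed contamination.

|A| = 16, |A ∩ B| = 1, |A ∖ B| = 15.
(a) requires |A ∩ B| / |A| ≤ 2/5: true.
(b) requires |A ∖ B| = 1: false.
(c) requires |A ∩ B| = 6: false.

(a)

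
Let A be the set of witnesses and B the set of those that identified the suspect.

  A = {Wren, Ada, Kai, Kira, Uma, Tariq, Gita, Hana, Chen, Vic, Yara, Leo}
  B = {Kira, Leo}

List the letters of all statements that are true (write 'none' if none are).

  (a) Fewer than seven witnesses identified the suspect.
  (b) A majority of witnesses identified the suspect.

|A| = 12, |A ∩ B| = 2, |A ∖ B| = 10.
(a) |A ∩ B| < 7: holds.
(b) |A ∩ B| > |A ∖ B|: fails.

(a)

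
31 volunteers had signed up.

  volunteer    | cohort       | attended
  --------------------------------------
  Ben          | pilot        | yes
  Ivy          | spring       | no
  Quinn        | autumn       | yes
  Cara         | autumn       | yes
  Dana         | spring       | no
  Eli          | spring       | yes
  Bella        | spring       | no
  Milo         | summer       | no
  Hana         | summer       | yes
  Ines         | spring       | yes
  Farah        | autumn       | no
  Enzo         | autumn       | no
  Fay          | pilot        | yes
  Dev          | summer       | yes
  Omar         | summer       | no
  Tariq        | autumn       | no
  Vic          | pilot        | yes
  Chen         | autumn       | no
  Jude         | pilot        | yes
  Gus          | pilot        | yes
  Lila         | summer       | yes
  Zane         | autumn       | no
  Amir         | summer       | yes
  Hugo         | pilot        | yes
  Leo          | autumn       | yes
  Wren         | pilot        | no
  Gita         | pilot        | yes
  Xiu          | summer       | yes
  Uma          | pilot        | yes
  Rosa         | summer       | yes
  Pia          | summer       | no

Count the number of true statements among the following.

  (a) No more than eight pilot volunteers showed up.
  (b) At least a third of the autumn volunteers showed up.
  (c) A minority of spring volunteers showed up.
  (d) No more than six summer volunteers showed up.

(a) pilot: |A| = 9, |A ∩ B| = 8; needs |A ∩ B| ≤ 8 — true.
(b) autumn: |A| = 8, |A ∩ B| = 3; needs |A ∩ B| / |A| ≥ 1/3 — true.
(c) spring: |A| = 5, |A ∩ B| = 2; needs |A ∩ B| < |A ∖ B| — true.
(d) summer: |A| = 9, |A ∩ B| = 6; needs |A ∩ B| ≤ 6 — true.

4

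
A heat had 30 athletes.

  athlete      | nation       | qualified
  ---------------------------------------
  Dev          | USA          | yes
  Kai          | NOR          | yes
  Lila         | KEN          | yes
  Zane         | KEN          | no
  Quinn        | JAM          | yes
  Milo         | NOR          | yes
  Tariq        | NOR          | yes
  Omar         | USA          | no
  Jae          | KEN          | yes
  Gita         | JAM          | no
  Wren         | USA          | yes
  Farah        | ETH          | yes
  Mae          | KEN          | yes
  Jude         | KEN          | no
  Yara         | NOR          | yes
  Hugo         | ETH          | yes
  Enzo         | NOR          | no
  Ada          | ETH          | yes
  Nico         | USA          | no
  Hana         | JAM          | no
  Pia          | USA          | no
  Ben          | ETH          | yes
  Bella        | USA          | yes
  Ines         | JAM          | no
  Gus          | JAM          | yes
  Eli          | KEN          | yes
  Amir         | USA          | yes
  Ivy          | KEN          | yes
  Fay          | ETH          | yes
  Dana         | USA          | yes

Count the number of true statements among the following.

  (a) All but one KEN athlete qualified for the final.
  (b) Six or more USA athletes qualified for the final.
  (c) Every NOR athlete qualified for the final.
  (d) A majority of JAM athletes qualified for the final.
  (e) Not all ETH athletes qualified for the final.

0

(a) KEN: |A| = 7, |A ∩ B| = 5; needs |A ∖ B| = 1 — false.
(b) USA: |A| = 8, |A ∩ B| = 5; needs |A ∩ B| ≥ 6 — false.
(c) NOR: |A| = 5, |A ∩ B| = 4; needs A ⊆ B, i.e. every element of A is in B (|A ∖ B| = 0) — false.
(d) JAM: |A| = 5, |A ∩ B| = 2; needs |A ∩ B| > |A ∖ B| — false.
(e) ETH: |A| = 5, |A ∩ B| = 5; needs A ⊄ B (|A ∖ B| ≥ 1) — false.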